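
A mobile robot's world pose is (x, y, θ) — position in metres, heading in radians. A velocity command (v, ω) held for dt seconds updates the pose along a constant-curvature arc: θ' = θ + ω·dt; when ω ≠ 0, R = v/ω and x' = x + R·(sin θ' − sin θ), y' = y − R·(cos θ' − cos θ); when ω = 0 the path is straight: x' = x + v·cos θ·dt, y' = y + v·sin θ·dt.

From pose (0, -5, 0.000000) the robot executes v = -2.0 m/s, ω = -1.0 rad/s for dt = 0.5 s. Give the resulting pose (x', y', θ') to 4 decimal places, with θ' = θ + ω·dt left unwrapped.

θ' = 0.0000 + -1.0·0.5 = -0.5000
R = v/ω = -2.0/-1.0 = 2.0000
x' = 0 + 2.0000·(sin -0.5000 − sin 0.0000) = -0.9589
y' = -5 − 2.0000·(cos -0.5000 − cos 0.0000) = -4.7552

(-0.9589, -4.7552, -0.5000)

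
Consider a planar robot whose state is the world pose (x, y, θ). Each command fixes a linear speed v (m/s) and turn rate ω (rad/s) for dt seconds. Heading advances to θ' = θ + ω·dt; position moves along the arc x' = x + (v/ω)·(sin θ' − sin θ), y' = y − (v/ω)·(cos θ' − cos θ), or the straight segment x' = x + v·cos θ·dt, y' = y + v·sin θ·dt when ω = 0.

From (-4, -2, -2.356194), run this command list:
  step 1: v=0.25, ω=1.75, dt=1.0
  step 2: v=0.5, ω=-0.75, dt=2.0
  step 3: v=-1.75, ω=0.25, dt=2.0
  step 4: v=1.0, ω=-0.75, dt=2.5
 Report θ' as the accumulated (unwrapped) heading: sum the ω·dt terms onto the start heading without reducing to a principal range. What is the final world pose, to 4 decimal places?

step 1: θ'=-0.6062 (R=0.1429) → pose (-3.9804, -2.2184, -0.6062)
step 2: θ'=-2.1062 (R=-0.6667) → pose (-3.7868, -3.1064, -2.1062)
step 3: θ'=-1.6062 (R=-7.0000) → pose (-2.8117, 0.2171, -1.6062)
step 4: θ'=-3.4812 (R=-1.3333) → pose (-4.5883, -0.9929, -3.4812)

(-4.5883, -0.9929, -3.4812)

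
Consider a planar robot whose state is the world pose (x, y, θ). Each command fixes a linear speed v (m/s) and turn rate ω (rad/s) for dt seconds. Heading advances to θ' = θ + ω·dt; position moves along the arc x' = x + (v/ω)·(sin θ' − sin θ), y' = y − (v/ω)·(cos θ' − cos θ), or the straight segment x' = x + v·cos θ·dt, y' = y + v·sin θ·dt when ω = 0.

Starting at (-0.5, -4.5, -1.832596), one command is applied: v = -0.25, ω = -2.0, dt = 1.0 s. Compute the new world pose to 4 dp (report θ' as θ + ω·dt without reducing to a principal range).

(-0.2996, -4.4360, -3.8326)

θ' = -1.8326 + -2.0·1.0 = -3.8326
R = v/ω = -0.25/-2.0 = 0.1250
x' = -0.5 + 0.1250·(sin -3.8326 − sin -1.8326) = -0.2996
y' = -4.5 − 0.1250·(cos -3.8326 − cos -1.8326) = -4.4360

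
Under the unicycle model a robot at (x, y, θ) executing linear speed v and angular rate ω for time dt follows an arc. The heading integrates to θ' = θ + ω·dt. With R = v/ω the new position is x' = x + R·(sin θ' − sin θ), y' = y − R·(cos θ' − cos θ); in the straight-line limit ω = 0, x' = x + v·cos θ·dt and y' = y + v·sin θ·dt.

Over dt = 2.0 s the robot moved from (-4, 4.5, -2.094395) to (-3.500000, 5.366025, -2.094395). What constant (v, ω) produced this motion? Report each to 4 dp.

v = -0.5000, ω = 0.0000

Δθ = -2.094395 − -2.094395 = 0.000000
ω = Δθ/dt = 0.000000/2.0 = 0.0000
ω = 0 → v = (Δx·cos θ + Δy·sin θ)/dt = -0.5000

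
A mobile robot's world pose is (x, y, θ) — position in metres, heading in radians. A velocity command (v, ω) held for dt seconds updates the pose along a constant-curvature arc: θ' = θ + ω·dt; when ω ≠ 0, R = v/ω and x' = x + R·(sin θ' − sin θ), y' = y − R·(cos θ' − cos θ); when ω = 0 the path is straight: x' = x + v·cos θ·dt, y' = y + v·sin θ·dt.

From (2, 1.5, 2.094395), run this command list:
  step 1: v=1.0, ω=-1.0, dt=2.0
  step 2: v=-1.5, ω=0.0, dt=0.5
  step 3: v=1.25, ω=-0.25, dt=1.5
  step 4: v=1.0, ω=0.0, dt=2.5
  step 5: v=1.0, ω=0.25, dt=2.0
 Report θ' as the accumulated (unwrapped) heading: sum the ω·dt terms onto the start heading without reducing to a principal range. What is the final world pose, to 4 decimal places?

(8.2616, 1.9986, 0.2194)

step 1: θ'=0.0944 (R=-1.0000) → pose (2.7718, 2.9955, 0.0944)
step 2: θ'=0.0944 (straight) → pose (2.0251, 2.9249, 0.0944)
step 3: θ'=-0.2806 (R=-5.0000) → pose (3.8811, 2.7516, -0.2806)
step 4: θ'=-0.2806 (straight) → pose (6.2833, 2.0592, -0.2806)
step 5: θ'=0.2194 (R=4.0000) → pose (8.2616, 1.9986, 0.2194)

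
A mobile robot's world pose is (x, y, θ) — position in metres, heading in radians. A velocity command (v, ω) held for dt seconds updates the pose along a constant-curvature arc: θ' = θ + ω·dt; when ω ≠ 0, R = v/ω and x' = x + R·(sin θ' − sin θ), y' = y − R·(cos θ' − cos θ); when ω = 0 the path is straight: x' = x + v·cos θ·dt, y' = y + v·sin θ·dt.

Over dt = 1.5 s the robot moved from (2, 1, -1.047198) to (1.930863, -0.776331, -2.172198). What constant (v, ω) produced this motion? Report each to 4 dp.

Δθ = -2.172198 − -1.047198 = -1.125000
ω = Δθ/dt = -1.125000/1.5 = -0.7500
R = −Δy/(cos θ' − cos θ) = -1.6667
v = R·ω = -1.6667·-0.7500 = 1.2500

v = 1.2500, ω = -0.7500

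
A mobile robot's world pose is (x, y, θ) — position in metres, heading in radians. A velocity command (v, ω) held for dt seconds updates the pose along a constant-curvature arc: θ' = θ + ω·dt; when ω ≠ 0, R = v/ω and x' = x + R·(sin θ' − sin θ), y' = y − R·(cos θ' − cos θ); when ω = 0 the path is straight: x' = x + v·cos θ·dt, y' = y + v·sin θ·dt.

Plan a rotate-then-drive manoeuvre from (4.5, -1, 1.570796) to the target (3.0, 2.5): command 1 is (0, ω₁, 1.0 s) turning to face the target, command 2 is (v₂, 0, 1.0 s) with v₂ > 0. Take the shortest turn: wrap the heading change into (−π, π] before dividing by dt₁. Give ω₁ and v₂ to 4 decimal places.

ω₁ = 0.4049, v₂ = 3.8079

heading to target = atan2(2.5−-1, 3−4.5) = 1.9757
Δθ = wrap(1.9757 − 1.5708) = 0.4049; ω₁ = Δθ/dt₁ = 0.4049
distance = √((3−4.5)² + (2.5−-1)²) = 3.8079; v₂ = distance/dt₂ = 3.8079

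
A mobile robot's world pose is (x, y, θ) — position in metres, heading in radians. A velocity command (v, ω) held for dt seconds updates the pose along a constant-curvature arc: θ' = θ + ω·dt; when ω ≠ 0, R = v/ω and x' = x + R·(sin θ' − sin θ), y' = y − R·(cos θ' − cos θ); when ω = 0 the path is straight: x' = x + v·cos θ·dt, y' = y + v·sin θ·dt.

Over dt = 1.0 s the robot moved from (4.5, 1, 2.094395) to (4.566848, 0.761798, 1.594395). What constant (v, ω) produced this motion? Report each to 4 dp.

v = -0.2500, ω = -0.5000

Δθ = 1.594395 − 2.094395 = -0.500000
ω = Δθ/dt = -0.500000/1.0 = -0.5000
R = −Δy/(cos θ' − cos θ) = 0.5000
v = R·ω = 0.5000·-0.5000 = -0.2500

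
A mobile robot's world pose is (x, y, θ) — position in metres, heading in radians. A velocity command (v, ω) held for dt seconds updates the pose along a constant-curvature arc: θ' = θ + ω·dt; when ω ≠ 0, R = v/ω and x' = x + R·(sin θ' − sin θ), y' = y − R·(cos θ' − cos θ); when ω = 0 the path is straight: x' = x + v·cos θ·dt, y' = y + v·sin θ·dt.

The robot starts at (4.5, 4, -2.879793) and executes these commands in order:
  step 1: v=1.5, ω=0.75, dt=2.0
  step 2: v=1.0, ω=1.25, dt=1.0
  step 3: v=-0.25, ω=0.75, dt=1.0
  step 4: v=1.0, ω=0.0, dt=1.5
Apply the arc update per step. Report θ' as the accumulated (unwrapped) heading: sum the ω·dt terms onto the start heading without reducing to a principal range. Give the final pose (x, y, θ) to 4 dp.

(4.7197, 1.8596, 0.6202)

step 1: θ'=-1.3798 (R=2.0000) → pose (3.0540, 1.6885, -1.3798)
step 2: θ'=-0.1298 (R=0.8000) → pose (3.7359, 1.0471, -0.1298)
step 3: θ'=0.6202 (R=-0.3333) → pose (3.4990, 0.9878, 0.6202)
step 4: θ'=0.6202 (straight) → pose (4.7197, 1.8596, 0.6202)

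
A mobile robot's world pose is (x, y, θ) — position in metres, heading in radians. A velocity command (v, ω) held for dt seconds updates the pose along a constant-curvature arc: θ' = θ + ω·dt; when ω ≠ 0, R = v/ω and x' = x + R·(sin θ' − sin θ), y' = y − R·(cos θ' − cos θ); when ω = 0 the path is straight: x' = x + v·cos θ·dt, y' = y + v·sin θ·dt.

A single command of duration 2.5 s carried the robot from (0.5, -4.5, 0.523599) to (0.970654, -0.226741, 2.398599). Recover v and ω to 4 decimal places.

v = 2.0000, ω = 0.7500

Δθ = 2.398599 − 0.523599 = 1.875000
ω = Δθ/dt = 1.875000/2.5 = 0.7500
R = −Δy/(cos θ' − cos θ) = 2.6667
v = R·ω = 2.6667·0.7500 = 2.0000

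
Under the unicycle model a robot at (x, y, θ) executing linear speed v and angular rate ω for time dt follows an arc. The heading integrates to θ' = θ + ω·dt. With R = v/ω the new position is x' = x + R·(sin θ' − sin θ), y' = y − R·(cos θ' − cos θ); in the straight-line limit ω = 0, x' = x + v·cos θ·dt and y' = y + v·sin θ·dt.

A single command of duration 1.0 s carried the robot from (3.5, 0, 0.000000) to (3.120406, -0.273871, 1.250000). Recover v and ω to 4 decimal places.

v = -0.5000, ω = 1.2500

Δθ = 1.250000 − 0.000000 = 1.250000
ω = Δθ/dt = 1.250000/1.0 = 1.2500
R = Δx/(sin θ' − sin θ) = -0.4000
v = R·ω = -0.4000·1.2500 = -0.5000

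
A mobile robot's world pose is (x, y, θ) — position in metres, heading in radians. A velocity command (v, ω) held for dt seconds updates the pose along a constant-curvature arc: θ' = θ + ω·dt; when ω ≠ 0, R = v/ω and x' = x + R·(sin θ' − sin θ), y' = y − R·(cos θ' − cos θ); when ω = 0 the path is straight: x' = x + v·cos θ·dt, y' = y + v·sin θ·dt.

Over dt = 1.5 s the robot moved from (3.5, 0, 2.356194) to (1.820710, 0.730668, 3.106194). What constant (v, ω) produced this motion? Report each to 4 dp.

v = 1.2500, ω = 0.5000

Δθ = 3.106194 − 2.356194 = 0.750000
ω = Δθ/dt = 0.750000/1.5 = 0.5000
R = Δx/(sin θ' − sin θ) = 2.5000
v = R·ω = 2.5000·0.5000 = 1.2500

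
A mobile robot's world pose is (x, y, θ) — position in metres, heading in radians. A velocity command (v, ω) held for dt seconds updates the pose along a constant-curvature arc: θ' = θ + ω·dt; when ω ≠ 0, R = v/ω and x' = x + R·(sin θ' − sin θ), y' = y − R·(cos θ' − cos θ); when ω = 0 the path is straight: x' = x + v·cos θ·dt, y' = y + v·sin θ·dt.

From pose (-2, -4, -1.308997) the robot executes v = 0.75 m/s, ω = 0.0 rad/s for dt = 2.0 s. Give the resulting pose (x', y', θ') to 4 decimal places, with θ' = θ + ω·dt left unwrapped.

(-1.6118, -5.4489, -1.3090)

θ' = -1.3090 + 0.0·2.0 = -1.3090
ω = 0 → straight: x' = -2 + 0.75·cos(-1.3090)·2.0 = -1.6118
y' = -4 + 0.75·sin(-1.3090)·2.0 = -5.4489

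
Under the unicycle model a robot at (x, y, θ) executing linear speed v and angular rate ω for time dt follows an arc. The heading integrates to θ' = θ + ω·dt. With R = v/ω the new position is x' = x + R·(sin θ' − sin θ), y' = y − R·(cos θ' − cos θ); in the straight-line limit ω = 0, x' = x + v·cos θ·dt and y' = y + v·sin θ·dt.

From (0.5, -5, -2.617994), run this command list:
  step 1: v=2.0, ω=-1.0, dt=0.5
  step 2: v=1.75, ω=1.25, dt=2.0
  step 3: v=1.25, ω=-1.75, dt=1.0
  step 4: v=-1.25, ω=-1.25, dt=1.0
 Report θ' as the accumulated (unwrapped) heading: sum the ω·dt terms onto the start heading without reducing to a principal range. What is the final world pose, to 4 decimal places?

step 1: θ'=-3.1180 (R=-2.0000) → pose (-0.4528, -5.2674, -3.1180)
step 2: θ'=-0.6180 (R=1.4000) → pose (-1.2309, -7.8081, -0.6180)
step 3: θ'=-2.3680 (R=-0.7143) → pose (-1.1457, -8.9012, -2.3680)
step 4: θ'=-3.6180 (R=1.0000) → pose (0.0116, -8.7280, -3.6180)

(0.0116, -8.7280, -3.6180)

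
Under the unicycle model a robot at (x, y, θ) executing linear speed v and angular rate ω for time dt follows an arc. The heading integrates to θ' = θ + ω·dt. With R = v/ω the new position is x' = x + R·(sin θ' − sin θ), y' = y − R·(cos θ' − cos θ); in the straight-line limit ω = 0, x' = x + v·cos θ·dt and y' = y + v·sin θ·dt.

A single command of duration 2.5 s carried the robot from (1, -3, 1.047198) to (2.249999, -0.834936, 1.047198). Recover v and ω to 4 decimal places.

v = 1.0000, ω = 0.0000

Δθ = 1.047198 − 1.047198 = 0.000000
ω = Δθ/dt = 0.000000/2.5 = 0.0000
ω = 0 → v = (Δx·cos θ + Δy·sin θ)/dt = 1.0000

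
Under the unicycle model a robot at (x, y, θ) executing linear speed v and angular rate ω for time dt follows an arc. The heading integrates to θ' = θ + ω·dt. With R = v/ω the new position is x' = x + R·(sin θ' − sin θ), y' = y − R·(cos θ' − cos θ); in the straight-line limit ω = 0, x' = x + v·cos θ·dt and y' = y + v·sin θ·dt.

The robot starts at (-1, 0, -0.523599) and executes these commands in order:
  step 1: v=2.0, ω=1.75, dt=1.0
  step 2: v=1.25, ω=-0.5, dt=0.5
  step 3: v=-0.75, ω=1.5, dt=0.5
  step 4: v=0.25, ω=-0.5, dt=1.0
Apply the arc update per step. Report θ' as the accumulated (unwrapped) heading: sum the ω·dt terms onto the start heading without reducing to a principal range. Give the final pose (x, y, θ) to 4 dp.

step 1: θ'=1.2264 (R=1.1429) → pose (0.6472, 0.6039, 1.2264)
step 2: θ'=0.9764 (R=-2.5000) → pose (0.9292, 1.1598, 0.9764)
step 3: θ'=1.7264 (R=-0.5000) → pose (0.8494, 0.8023, 1.7264)
step 4: θ'=1.2264 (R=-0.5000) → pose (0.8728, 1.0486, 1.2264)

(0.8728, 1.0486, 1.2264)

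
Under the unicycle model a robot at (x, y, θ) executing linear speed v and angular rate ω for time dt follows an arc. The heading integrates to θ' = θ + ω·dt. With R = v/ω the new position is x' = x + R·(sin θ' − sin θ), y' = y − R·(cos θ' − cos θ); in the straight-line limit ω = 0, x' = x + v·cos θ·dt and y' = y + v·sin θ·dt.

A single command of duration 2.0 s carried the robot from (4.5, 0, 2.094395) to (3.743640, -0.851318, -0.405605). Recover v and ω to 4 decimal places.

Δθ = -0.405605 − 2.094395 = -2.500000
ω = Δθ/dt = -2.500000/2.0 = -1.2500
R = −Δy/(cos θ' − cos θ) = 0.6000
v = R·ω = 0.6000·-1.2500 = -0.7500

v = -0.7500, ω = -1.2500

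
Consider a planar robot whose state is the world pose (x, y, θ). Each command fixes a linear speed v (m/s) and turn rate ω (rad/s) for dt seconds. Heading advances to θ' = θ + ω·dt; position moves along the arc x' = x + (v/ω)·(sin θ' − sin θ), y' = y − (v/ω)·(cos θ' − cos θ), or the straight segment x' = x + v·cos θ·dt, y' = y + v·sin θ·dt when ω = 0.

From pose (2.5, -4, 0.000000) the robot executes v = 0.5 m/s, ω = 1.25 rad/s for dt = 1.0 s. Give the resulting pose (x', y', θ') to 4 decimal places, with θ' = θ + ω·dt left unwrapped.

(2.8796, -3.7261, 1.2500)

θ' = 0.0000 + 1.25·1.0 = 1.2500
R = v/ω = 0.5/1.25 = 0.4000
x' = 2.5 + 0.4000·(sin 1.2500 − sin 0.0000) = 2.8796
y' = -4 − 0.4000·(cos 1.2500 − cos 0.0000) = -3.7261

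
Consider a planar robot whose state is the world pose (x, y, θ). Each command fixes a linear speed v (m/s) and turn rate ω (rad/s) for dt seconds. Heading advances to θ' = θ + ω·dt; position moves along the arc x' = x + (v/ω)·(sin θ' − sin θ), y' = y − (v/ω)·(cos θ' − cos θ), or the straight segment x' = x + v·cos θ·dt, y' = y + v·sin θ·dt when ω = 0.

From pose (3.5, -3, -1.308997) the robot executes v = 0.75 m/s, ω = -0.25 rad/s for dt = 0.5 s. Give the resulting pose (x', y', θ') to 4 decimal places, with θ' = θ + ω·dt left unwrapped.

θ' = -1.3090 + -0.25·0.5 = -1.4340
R = v/ω = 0.75/-0.25 = -3.0000
x' = 3.5 + -3.0000·(sin -1.4340 − sin -1.3090) = 3.5742
y' = -3 − -3.0000·(cos -1.4340 − cos -1.3090) = -3.3673

(3.5742, -3.3673, -1.4340)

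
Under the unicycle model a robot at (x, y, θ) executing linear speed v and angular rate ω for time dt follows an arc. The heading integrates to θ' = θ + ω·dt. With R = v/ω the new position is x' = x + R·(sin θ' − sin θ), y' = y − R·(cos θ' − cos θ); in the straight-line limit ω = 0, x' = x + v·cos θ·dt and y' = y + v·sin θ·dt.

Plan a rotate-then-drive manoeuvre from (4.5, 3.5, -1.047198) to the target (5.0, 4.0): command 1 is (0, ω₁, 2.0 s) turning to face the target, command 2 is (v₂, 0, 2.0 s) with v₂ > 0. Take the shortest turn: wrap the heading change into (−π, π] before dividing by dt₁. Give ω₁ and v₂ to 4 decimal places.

heading to target = atan2(4−3.5, 5−4.5) = 0.7854
Δθ = wrap(0.7854 − -1.0472) = 1.8326; ω₁ = Δθ/dt₁ = 0.9163
distance = √((5−4.5)² + (4−3.5)²) = 0.7071; v₂ = distance/dt₂ = 0.3536

ω₁ = 0.9163, v₂ = 0.3536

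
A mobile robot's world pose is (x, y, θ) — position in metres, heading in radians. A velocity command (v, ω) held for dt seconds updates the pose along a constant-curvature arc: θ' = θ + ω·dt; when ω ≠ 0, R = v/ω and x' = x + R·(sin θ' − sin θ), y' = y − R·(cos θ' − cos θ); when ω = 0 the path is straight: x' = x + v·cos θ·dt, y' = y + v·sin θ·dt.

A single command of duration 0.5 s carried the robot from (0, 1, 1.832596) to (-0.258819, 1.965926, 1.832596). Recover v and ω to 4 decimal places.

Δθ = 1.832596 − 1.832596 = 0.000000
ω = Δθ/dt = 0.000000/0.5 = 0.0000
ω = 0 → v = (Δx·cos θ + Δy·sin θ)/dt = 2.0000

v = 2.0000, ω = 0.0000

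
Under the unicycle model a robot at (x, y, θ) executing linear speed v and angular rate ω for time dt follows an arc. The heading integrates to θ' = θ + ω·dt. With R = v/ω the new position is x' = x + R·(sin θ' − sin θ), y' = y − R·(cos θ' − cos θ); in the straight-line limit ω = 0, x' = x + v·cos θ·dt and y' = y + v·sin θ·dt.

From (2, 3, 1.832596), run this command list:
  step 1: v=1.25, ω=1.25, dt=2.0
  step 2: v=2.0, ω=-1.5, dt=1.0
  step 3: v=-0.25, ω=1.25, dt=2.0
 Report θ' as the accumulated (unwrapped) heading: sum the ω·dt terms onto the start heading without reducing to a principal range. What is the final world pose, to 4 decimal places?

(-1.3149, 2.6428, 5.3326)

step 1: θ'=4.3326 (R=1.0000) → pose (0.1053, 3.1119, 4.3326)
step 2: θ'=2.8326 (R=-1.3333) → pose (-1.5385, 2.3360, 2.8326)
step 3: θ'=5.3326 (R=-0.2000) → pose (-1.3149, 2.6428, 5.3326)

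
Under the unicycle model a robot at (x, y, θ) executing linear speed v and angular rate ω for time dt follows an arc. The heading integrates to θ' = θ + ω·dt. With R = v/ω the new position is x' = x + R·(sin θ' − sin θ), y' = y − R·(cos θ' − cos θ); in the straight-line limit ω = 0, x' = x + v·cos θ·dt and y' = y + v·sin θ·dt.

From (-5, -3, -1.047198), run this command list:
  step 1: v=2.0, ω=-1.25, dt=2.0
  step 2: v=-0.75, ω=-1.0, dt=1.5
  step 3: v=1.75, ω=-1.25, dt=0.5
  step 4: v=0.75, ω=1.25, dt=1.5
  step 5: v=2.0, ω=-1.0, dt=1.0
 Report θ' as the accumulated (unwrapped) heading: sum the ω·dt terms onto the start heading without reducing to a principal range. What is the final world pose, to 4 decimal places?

step 1: θ'=-3.5472 (R=-1.6000) → pose (-7.0170, -5.2702, -3.5472)
step 2: θ'=-5.0472 (R=0.7500) → pose (-6.6045, -6.2058, -5.0472)
step 3: θ'=-5.6722 (R=-1.4000) → pose (-6.0854, -5.5191, -5.6722)
step 4: θ'=-3.7972 (R=0.6000) → pose (-6.0638, -4.5520, -3.7972)
step 5: θ'=-4.7972 (R=-2.0000) → pose (-6.8374, -2.7973, -4.7972)

(-6.8374, -2.7973, -4.7972)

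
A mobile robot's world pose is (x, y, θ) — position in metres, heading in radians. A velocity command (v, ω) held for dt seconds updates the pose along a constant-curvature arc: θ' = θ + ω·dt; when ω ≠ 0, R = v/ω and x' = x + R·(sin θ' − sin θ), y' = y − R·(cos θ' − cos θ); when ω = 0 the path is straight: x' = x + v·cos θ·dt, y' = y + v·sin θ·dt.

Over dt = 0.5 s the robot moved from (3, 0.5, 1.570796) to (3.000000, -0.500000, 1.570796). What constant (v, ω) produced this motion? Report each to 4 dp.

v = -2.0000, ω = 0.0000

Δθ = 1.570796 − 1.570796 = 0.000000
ω = Δθ/dt = 0.000000/0.5 = 0.0000
ω = 0 → v = (Δx·cos θ + Δy·sin θ)/dt = -2.0000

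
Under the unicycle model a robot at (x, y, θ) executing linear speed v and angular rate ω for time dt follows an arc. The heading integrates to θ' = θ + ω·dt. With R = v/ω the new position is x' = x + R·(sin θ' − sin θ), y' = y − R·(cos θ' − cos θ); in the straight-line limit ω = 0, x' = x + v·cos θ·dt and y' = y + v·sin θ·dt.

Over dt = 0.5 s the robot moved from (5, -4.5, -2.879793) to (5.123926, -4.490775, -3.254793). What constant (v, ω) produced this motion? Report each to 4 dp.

v = -0.2500, ω = -0.7500

Δθ = -3.254793 − -2.879793 = -0.375000
ω = Δθ/dt = -0.375000/0.5 = -0.7500
R = Δx/(sin θ' − sin θ) = 0.3333
v = R·ω = 0.3333·-0.7500 = -0.2500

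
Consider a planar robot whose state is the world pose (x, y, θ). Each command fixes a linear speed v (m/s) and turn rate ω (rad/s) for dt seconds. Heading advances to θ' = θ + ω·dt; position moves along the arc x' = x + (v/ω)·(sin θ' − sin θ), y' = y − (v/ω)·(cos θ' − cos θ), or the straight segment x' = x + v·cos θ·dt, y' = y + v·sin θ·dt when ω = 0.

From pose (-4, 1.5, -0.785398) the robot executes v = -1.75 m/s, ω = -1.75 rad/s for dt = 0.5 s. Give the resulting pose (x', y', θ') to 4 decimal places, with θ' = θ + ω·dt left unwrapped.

(-4.2889, 2.2966, -1.6604)

θ' = -0.7854 + -1.75·0.5 = -1.6604
R = v/ω = -1.75/-1.75 = 1.0000
x' = -4 + 1.0000·(sin -1.6604 − sin -0.7854) = -4.2889
y' = 1.5 − 1.0000·(cos -1.6604 − cos -0.7854) = 2.2966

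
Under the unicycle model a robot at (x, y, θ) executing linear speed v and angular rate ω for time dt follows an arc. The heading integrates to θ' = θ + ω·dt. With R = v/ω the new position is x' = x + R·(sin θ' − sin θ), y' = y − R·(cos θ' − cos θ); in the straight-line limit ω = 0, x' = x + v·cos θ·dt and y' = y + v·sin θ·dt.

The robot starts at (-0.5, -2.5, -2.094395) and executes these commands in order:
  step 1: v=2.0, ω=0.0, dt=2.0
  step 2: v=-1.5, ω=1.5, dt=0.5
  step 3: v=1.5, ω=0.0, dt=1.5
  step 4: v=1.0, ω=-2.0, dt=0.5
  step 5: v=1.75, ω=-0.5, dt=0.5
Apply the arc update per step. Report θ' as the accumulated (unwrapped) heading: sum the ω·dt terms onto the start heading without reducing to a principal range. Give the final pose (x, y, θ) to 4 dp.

step 1: θ'=-2.0944 (straight) → pose (-2.5000, -5.9641, -2.0944)
step 2: θ'=-1.3444 (R=-1.0000) → pose (-2.3915, -5.2396, -1.3444)
step 3: θ'=-1.3444 (straight) → pose (-1.8865, -7.4322, -1.3444)
step 4: θ'=-2.3444 (R=-0.5000) → pose (-2.0160, -7.8938, -2.3444)
step 5: θ'=-2.5944 (R=-3.5000) → pose (-2.6989, -8.4373, -2.5944)

(-2.6989, -8.4373, -2.5944)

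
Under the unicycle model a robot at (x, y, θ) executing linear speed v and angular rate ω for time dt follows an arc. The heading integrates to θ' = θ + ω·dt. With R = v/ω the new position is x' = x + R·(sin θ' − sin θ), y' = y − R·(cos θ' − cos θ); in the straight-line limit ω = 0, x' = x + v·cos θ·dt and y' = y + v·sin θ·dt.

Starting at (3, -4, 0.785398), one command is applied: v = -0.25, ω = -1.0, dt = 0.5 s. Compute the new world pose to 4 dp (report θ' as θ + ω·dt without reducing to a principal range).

(2.8936, -4.0631, 0.2854)

θ' = 0.7854 + -1.0·0.5 = 0.2854
R = v/ω = -0.25/-1.0 = 0.2500
x' = 3 + 0.2500·(sin 0.2854 − sin 0.7854) = 2.8936
y' = -4 − 0.2500·(cos 0.2854 − cos 0.7854) = -4.0631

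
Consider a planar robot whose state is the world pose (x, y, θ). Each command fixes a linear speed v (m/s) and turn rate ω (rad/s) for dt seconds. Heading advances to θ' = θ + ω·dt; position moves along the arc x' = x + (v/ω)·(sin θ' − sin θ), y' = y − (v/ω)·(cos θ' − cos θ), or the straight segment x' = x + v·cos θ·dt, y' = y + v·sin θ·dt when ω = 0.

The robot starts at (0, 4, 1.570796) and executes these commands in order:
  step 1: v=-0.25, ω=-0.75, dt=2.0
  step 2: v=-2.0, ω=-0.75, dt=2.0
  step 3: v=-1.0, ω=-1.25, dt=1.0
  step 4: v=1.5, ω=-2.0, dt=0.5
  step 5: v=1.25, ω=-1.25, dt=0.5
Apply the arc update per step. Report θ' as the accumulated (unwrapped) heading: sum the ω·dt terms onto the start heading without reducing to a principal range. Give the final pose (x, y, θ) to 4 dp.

step 1: θ'=0.0708 (R=0.3333) → pose (-0.3098, 3.6675, 0.0708)
step 2: θ'=-1.4292 (R=2.6667) → pose (-3.1384, 5.9512, -1.4292)
step 3: θ'=-2.6792 (R=0.8000) → pose (-2.7032, 6.7801, -2.6792)
step 4: θ'=-3.6792 (R=-0.7500) → pose (-3.4219, 6.8071, -3.6792)
step 5: θ'=-4.3042 (R=-1.0000) → pose (-3.8276, 7.2691, -4.3042)

(-3.8276, 7.2691, -4.3042)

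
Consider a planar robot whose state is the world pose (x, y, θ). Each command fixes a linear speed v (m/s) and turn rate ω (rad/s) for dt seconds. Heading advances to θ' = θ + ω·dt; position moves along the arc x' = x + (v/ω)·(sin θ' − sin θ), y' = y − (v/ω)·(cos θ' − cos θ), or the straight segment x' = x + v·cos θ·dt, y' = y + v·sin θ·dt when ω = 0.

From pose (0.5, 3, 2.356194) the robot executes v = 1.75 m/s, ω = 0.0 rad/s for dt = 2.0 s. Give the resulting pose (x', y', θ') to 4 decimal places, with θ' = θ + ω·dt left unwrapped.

θ' = 2.3562 + 0.0·2.0 = 2.3562
ω = 0 → straight: x' = 0.5 + 1.75·cos(2.3562)·2.0 = -1.9749
y' = 3 + 1.75·sin(2.3562)·2.0 = 5.4749

(-1.9749, 5.4749, 2.3562)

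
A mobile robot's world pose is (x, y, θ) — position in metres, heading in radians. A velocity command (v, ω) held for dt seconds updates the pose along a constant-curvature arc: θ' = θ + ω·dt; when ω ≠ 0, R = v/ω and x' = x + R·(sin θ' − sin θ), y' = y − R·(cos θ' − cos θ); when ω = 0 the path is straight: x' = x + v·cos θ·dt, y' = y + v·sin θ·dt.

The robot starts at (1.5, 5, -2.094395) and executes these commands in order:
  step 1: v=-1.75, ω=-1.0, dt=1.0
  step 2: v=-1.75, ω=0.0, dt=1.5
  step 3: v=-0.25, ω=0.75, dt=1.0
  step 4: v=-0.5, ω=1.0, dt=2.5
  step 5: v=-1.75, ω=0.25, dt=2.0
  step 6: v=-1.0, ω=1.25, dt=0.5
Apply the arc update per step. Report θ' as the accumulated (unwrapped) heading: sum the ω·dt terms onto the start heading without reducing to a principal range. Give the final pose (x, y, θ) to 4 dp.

step 1: θ'=-3.0944 (R=1.7500) → pose (2.9330, 5.8731, -3.0944)
step 2: θ'=-3.0944 (straight) → pose (5.5551, 5.9969, -3.0944)
step 3: θ'=-2.3444 (R=-0.3333) → pose (5.7778, 6.0970, -2.3444)
step 4: θ'=0.1556 (R=-0.5000) → pose (5.3426, 6.9403, 0.1556)
step 5: θ'=0.6556 (R=-7.0000) → pose (2.1600, 5.5736, 0.6556)
step 6: θ'=1.2806 (R=-0.8000) → pose (1.8811, 5.1684, 1.2806)

(1.8811, 5.1684, 1.2806)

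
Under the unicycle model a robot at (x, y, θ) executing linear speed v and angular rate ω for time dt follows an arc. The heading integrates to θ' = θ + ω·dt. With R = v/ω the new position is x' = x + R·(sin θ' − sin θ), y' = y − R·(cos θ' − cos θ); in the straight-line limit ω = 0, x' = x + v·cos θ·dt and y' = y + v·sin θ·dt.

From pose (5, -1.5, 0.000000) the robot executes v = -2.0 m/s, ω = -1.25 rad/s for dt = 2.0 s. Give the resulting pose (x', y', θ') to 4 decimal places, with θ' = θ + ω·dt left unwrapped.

θ' = 0.0000 + -1.25·2.0 = -2.5000
R = v/ω = -2.0/-1.25 = 1.6000
x' = 5 + 1.6000·(sin -2.5000 − sin 0.0000) = 4.0424
y' = -1.5 − 1.6000·(cos -2.5000 − cos 0.0000) = 1.3818

(4.0424, 1.3818, -2.5000)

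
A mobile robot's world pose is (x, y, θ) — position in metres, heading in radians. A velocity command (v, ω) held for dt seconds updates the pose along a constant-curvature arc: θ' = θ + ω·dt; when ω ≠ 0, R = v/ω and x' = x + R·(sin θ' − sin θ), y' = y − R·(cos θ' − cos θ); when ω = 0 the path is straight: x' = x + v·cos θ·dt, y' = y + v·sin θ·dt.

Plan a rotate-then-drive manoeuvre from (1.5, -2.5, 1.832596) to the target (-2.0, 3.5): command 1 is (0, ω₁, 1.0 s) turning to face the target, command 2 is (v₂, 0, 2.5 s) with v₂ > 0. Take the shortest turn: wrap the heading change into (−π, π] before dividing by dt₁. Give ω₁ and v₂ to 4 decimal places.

heading to target = atan2(3.5−-2.5, -2−1.5) = 2.0989
Δθ = wrap(2.0989 − 1.8326) = 0.2663; ω₁ = Δθ/dt₁ = 0.2663
distance = √((-2−1.5)² + (3.5−-2.5)²) = 6.9462; v₂ = distance/dt₂ = 2.7785

ω₁ = 0.2663, v₂ = 2.7785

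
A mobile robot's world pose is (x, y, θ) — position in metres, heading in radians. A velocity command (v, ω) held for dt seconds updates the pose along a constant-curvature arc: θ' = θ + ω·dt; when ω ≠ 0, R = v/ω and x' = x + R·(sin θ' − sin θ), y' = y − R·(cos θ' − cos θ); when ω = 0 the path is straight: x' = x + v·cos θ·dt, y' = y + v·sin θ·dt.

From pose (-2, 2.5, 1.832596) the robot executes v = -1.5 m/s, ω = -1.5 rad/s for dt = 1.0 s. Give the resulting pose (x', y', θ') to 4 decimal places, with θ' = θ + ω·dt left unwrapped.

θ' = 1.8326 + -1.5·1.0 = 0.3326
R = v/ω = -1.5/-1.5 = 1.0000
x' = -2 + 1.0000·(sin 0.3326 − sin 1.8326) = -2.6394
y' = 2.5 − 1.0000·(cos 0.3326 − cos 1.8326) = 1.2960

(-2.6394, 1.2960, 0.3326)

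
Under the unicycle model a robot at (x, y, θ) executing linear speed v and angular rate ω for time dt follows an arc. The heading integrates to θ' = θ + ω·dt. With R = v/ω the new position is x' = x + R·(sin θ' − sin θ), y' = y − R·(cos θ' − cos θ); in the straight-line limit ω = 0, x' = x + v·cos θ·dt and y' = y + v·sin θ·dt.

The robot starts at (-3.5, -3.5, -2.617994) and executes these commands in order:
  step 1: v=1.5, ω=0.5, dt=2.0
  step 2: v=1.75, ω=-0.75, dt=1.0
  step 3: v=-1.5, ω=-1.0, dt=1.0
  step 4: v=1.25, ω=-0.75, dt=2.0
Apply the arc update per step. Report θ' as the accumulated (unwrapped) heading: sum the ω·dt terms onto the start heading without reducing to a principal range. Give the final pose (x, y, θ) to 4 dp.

step 1: θ'=-1.6180 (R=3.0000) → pose (-4.9967, -5.9565, -1.6180)
step 2: θ'=-2.3680 (R=-2.3333) → pose (-5.6971, -7.5157, -2.3680)
step 3: θ'=-3.3680 (R=1.5000) → pose (-4.3123, -7.1271, -3.3680)
step 4: θ'=-4.8680 (R=-1.6667) → pose (-5.5847, -5.2447, -4.8680)

(-5.5847, -5.2447, -4.8680)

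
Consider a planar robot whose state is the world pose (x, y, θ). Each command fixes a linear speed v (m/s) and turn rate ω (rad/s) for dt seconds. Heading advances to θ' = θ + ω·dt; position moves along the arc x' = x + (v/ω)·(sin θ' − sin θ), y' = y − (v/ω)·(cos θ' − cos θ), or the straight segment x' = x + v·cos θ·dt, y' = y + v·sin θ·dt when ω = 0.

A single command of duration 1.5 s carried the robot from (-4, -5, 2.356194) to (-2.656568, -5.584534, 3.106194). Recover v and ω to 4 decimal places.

v = -1.0000, ω = 0.5000

Δθ = 3.106194 − 2.356194 = 0.750000
ω = Δθ/dt = 0.750000/1.5 = 0.5000
R = Δx/(sin θ' − sin θ) = -2.0000
v = R·ω = -2.0000·0.5000 = -1.0000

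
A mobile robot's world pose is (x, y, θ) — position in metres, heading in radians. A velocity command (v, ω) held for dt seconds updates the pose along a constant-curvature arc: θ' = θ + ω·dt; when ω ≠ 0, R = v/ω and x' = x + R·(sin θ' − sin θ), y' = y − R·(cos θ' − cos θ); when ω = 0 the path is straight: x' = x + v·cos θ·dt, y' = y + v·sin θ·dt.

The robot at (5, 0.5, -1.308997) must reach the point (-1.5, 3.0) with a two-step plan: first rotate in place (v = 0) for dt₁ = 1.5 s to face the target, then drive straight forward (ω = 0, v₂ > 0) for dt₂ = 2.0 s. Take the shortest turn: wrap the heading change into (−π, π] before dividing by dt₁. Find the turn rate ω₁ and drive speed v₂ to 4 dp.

heading to target = atan2(3−0.5, -1.5−5) = 2.7744
Δθ = wrap(2.7744 − -1.3090) = -2.1998; ω₁ = Δθ/dt₁ = -1.4665
distance = √((-1.5−5)² + (3−0.5)²) = 6.9642; v₂ = distance/dt₂ = 3.4821

ω₁ = -1.4665, v₂ = 3.4821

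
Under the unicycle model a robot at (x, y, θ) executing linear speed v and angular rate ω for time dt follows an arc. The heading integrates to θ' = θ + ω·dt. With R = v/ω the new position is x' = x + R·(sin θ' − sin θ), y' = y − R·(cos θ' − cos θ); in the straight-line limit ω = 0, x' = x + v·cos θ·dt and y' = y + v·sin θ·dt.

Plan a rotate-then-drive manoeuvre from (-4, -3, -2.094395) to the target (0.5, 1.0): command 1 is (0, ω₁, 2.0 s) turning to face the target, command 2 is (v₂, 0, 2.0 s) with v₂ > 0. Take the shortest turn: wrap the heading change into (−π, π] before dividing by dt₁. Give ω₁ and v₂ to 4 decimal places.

ω₁ = 1.4105, v₂ = 3.0104

heading to target = atan2(1−-3, 0.5−-4) = 0.7266
Δθ = wrap(0.7266 − -2.0944) = 2.8210; ω₁ = Δθ/dt₁ = 1.4105
distance = √((0.5−-4)² + (1−-3)²) = 6.0208; v₂ = distance/dt₂ = 3.0104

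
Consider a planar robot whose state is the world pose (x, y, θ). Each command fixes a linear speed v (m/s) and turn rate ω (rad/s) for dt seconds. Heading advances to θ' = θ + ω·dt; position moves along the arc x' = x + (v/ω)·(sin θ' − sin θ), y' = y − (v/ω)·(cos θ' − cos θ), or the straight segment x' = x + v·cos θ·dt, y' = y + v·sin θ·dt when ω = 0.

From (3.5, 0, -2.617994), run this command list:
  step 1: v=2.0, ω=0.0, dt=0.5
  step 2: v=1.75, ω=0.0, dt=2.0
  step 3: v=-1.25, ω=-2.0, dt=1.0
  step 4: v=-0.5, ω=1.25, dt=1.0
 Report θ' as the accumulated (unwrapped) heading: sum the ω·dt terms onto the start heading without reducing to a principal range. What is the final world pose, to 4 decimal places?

step 1: θ'=-2.6180 (straight) → pose (2.6340, -0.5000, -2.6180)
step 2: θ'=-2.6180 (straight) → pose (-0.3971, -2.2500, -2.6180)
step 3: θ'=-4.6180 (R=0.6250) → pose (0.5376, -2.7324, -4.6180)
step 4: θ'=-3.3680 (R=-0.4000) → pose (0.8460, -3.0844, -3.3680)

(0.8460, -3.0844, -3.3680)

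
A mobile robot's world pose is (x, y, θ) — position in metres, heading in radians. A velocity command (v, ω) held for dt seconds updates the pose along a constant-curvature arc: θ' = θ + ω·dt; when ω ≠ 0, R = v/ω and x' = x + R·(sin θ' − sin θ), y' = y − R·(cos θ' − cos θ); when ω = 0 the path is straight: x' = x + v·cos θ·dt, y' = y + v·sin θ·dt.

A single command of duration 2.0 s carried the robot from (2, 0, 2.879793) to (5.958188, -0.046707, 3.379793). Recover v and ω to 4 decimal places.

Δθ = 3.379793 − 2.879793 = 0.500000
ω = Δθ/dt = 0.500000/2.0 = 0.2500
R = Δx/(sin θ' − sin θ) = -8.0000
v = R·ω = -8.0000·0.2500 = -2.0000

v = -2.0000, ω = 0.2500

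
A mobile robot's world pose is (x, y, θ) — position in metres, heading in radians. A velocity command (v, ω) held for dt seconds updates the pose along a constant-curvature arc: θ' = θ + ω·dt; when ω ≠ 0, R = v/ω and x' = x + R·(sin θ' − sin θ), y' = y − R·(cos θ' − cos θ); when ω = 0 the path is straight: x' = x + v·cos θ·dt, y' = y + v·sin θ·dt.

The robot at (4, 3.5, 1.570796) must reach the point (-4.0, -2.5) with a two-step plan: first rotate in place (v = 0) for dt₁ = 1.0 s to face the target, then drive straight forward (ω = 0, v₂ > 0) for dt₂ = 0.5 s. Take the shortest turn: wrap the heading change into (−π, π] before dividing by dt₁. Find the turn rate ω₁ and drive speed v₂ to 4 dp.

heading to target = atan2(-2.5−3.5, -4−4) = -2.4981
Δθ = wrap(-2.4981 − 1.5708) = 2.2143; ω₁ = Δθ/dt₁ = 2.2143
distance = √((-4−4)² + (-2.5−3.5)²) = 10.0000; v₂ = distance/dt₂ = 20.0000

ω₁ = 2.2143, v₂ = 20.0000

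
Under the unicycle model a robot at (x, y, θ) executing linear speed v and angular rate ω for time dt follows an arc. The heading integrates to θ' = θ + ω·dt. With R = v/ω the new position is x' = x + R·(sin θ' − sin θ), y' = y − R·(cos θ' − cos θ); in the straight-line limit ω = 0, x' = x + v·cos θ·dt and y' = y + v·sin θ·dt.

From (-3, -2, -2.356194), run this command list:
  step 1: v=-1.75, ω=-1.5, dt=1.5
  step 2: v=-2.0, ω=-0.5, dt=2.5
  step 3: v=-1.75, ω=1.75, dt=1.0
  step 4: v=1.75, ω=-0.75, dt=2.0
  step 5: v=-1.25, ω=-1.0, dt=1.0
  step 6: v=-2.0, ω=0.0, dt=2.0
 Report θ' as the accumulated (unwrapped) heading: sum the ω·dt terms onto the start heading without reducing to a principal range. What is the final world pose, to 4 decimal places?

step 1: θ'=-4.6062 (R=1.1667) → pose (-1.0149, -2.7013, -4.6062)
step 2: θ'=-5.8562 (R=4.0000) → pose (-3.3359, -6.7661, -5.8562)
step 3: θ'=-4.1062 (R=-1.0000) → pose (-3.7436, -8.2461, -4.1062)
step 4: θ'=-5.6062 (R=-2.3333) → pose (-3.2877, -5.0980, -5.6062)
step 5: θ'=-6.6062 (R=1.2500) → pose (-4.4675, -5.3090, -6.6062)
step 6: θ'=-6.6062 (straight) → pose (-8.2607, -4.0393, -6.6062)

(-8.2607, -4.0393, -6.6062)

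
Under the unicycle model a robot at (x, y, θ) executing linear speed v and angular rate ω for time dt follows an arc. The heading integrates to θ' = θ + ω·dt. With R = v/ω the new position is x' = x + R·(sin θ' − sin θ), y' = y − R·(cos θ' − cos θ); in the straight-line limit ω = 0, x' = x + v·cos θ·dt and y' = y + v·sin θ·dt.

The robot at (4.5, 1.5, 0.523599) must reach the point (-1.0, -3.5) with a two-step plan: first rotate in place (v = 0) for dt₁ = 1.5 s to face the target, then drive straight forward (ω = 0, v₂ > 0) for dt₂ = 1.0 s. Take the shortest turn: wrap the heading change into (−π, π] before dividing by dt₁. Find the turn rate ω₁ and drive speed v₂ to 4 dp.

heading to target = atan2(-3.5−1.5, -1−4.5) = -2.4038
Δθ = wrap(-2.4038 − 0.5236) = -2.9274; ω₁ = Δθ/dt₁ = -1.9516
distance = √((-1−4.5)² + (-3.5−1.5)²) = 7.4330; v₂ = distance/dt₂ = 7.4330

ω₁ = -1.9516, v₂ = 7.4330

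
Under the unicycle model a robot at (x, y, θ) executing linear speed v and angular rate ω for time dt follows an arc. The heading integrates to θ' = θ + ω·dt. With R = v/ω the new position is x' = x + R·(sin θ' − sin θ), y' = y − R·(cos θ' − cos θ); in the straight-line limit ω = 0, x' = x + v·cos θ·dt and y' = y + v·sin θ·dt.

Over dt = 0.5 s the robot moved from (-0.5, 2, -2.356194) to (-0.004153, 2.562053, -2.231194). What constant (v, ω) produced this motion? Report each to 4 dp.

Δθ = -2.231194 − -2.356194 = 0.125000
ω = Δθ/dt = 0.125000/0.5 = 0.2500
R = −Δy/(cos θ' − cos θ) = -6.0000
v = R·ω = -6.0000·0.2500 = -1.5000

v = -1.5000, ω = 0.2500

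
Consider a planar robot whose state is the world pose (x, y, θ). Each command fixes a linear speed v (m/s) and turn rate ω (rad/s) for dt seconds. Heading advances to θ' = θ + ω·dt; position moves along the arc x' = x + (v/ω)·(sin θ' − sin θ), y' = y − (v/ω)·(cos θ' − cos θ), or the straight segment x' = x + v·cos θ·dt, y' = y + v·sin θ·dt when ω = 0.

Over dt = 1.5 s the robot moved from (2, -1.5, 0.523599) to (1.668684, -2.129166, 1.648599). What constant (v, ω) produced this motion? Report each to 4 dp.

Δθ = 1.648599 − 0.523599 = 1.125000
ω = Δθ/dt = 1.125000/1.5 = 0.7500
R = −Δy/(cos θ' − cos θ) = -0.6667
v = R·ω = -0.6667·0.7500 = -0.5000

v = -0.5000, ω = 0.7500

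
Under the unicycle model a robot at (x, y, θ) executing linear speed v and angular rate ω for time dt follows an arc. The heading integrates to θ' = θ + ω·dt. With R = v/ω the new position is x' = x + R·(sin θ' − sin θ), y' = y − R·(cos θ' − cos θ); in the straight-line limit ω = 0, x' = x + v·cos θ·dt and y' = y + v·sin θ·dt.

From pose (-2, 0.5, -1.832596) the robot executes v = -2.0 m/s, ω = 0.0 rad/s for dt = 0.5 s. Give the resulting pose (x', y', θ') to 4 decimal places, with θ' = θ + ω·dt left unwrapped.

(-1.7412, 1.4659, -1.8326)

θ' = -1.8326 + 0.0·0.5 = -1.8326
ω = 0 → straight: x' = -2 + -2.0·cos(-1.8326)·0.5 = -1.7412
y' = 0.5 + -2.0·sin(-1.8326)·0.5 = 1.4659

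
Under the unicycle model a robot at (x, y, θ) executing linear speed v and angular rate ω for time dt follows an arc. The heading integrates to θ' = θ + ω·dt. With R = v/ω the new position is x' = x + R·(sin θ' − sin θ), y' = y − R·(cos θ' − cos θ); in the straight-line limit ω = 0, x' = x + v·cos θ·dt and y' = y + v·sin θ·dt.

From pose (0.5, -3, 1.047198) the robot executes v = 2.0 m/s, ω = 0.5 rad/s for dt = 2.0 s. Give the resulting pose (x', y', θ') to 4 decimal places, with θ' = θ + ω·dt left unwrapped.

(0.5905, 0.8343, 2.0472)

θ' = 1.0472 + 0.5·2.0 = 2.0472
R = v/ω = 2.0/0.5 = 4.0000
x' = 0.5 + 4.0000·(sin 2.0472 − sin 1.0472) = 0.5905
y' = -3 − 4.0000·(cos 2.0472 − cos 1.0472) = 0.8343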